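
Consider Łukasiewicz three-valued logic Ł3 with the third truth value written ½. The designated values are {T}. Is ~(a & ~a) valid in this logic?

Countermodel: a=½ gives ½, which is not designated.

No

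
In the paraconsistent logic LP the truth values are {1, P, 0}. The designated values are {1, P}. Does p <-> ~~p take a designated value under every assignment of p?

Yes

Every assignment of p over {1, P, 0} gives a value in {1, P}.
In particular, with p=P: p <-> ~~p = P.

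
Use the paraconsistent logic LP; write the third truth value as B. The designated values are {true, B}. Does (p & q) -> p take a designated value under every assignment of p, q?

Yes

Every assignment of p, q over {true, B, false} gives a value in {true, B}.
In particular, with p=B, q=B: (p & q) -> p = B.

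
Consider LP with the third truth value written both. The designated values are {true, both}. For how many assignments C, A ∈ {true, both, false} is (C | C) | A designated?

8

Of the 9 assignments, 8 give a value in {true, both}.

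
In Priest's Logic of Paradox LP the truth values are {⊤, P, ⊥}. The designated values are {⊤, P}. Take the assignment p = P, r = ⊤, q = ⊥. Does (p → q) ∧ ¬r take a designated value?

No

p → q = P → ⊥ = P  [¬P ∨ ⊥]
¬r = ¬⊤ = ⊥
(p → q) ∧ ¬r = P ∧ ⊥ = ⊥
⊥ ∉ {⊤, P}.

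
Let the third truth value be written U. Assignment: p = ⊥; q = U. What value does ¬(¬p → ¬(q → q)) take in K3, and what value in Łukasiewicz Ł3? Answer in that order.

U; ⊤

In K3: ¬p = ¬⊥ = ⊤
q → q = U → U = U  [¬U ∨ U]
¬(q → q) = ¬U = U
¬p → ¬(q → q) = ⊤ → U = U
¬(¬p → ¬(q → q)) = ¬U = U
In Łukasiewicz Ł3: ¬p = ¬⊥ = ⊤
q → q = U → U = ⊤  [min(1, 1−½+½)]
¬(q → q) = ¬⊤ = ⊥
¬p → ¬(q → q) = ⊤ → ⊥ = ⊥
¬(¬p → ¬(q → q)) = ¬⊥ = ⊤
They differ because K3 and Łukasiewicz Ł3 treat U differently under implication.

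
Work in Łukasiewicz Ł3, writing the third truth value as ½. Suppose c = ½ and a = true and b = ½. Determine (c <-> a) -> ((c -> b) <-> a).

c <-> a = ½ <-> true = ½
c -> b = ½ -> ½ = true
(c -> b) <-> a = true <-> true = true
(c <-> a) -> ((c -> b) <-> a) = ½ -> true = true

true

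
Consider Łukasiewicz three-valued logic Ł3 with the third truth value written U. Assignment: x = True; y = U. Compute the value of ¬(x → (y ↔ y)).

y ↔ y = U ↔ U = True  [1 − |½−½|]
x → (y ↔ y) = True → True = True
¬(x → (y ↔ y)) = ¬True = False

False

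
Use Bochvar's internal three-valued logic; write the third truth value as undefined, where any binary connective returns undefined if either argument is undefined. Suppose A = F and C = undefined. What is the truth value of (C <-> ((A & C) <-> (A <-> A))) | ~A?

A & C = F & undefined = undefined
A <-> A = F <-> F = T
(A & C) <-> (A <-> A) = undefined <-> T = undefined
C <-> ((A & C) <-> (A <-> A)) = undefined <-> undefined = undefined
~A = ~F = T
(C <-> ((A & C) <-> (A <-> A))) | ~A = undefined | T = undefined

undefined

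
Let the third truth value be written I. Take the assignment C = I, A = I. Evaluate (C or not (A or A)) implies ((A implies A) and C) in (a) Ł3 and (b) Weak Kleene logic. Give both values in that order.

In Ł3: A or A = I or I = I
not (A or A) = not I = I
C or not (A or A) = I or I = I
A implies A = I implies I = True  [min(1, 1−½+½)]
(A implies A) and C = True and I = I
(C or not (A or A)) implies ((A implies A) and C) = I implies I = True
In Weak Kleene logic: A or A = I or I = I
not (A or A) = not I = I
C or not (A or A) = I or I = I
A implies A = I implies I = I
(A implies A) and C = I and I = I
(C or not (A or A)) implies ((A implies A) and C) = I implies I = I
They differ because Ł3 and Weak Kleene logic treat I differently under the binary connectives.

True; I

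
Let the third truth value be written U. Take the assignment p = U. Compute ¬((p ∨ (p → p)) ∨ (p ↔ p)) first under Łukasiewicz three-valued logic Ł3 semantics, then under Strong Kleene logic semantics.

False; U

In Łukasiewicz three-valued logic Ł3: p → p = U → U = True  [min(1, 1−½+½)]
p ∨ (p → p) = U ∨ True = True
p ↔ p = U ↔ U = True
(p ∨ (p → p)) ∨ (p ↔ p) = True ∨ True = True
¬((p ∨ (p → p)) ∨ (p ↔ p)) = ¬True = False
In Strong Kleene logic: p → p = U → U = U
p ∨ (p → p) = U ∨ U = U
p ↔ p = U ↔ U = U
(p ∨ (p → p)) ∨ (p ↔ p) = U ∨ U = U
¬((p ∨ (p → p)) ∨ (p ↔ p)) = ¬U = U
They differ because Łukasiewicz three-valued logic Ł3 and Strong Kleene logic treat U differently under implication.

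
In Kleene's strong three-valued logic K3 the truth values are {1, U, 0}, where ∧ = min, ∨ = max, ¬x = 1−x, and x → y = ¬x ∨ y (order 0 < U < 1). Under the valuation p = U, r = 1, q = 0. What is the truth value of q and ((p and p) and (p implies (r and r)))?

p and p = U and U = U
r and r = 1 and 1 = 1
p implies (r and r) = U implies 1 = 1  [not U or 1]
(p and p) and (p implies (r and r)) = U and 1 = U
q and ((p and p) and (p implies (r and r))) = 0 and U = 0

0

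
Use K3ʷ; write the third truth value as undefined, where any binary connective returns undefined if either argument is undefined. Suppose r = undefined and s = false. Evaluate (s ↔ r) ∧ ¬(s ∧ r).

undefined

s ↔ r = false ↔ undefined = undefined
s ∧ r = false ∧ undefined = undefined
¬(s ∧ r) = ¬undefined = undefined
(s ↔ r) ∧ ¬(s ∧ r) = undefined ∧ undefined = undefined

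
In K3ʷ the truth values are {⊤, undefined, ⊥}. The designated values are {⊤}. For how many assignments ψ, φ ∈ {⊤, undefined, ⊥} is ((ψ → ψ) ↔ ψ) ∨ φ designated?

Designated under: (ψ=⊤, φ=⊤); (ψ=⊤, φ=⊥); (ψ=⊥, φ=⊤).

3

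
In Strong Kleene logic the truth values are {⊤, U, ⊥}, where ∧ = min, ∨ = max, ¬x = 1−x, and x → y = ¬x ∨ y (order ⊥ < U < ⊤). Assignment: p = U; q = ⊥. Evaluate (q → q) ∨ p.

q → q = ⊥ → ⊥ = ⊤
(q → q) ∨ p = ⊤ ∨ U = ⊤

⊤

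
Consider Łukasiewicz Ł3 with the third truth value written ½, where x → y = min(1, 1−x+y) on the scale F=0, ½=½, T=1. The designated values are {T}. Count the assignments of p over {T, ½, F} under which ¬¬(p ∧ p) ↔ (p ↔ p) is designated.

p=T: T ✓
p=½: ½ ·
p=F: F ·

1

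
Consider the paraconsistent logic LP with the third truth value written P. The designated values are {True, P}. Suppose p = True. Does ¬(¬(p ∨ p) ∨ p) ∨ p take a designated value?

p ∨ p = True ∨ True = True
¬(p ∨ p) = ¬True = False
¬(p ∨ p) ∨ p = False ∨ True = True
¬(¬(p ∨ p) ∨ p) = ¬True = False
¬(¬(p ∨ p) ∨ p) ∨ p = False ∨ True = True
True ∈ {True, P}.

Yes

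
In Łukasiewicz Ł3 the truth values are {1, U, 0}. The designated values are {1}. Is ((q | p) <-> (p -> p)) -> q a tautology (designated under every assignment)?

No

Countermodel: q=U, p=1 gives U, which is not designated.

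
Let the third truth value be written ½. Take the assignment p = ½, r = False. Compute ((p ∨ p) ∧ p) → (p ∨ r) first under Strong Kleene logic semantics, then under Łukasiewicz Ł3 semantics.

½; True

In Strong Kleene logic: p ∨ p = ½ ∨ ½ = ½
(p ∨ p) ∧ p = ½ ∧ ½ = ½
p ∨ r = ½ ∨ False = ½
((p ∨ p) ∧ p) → (p ∨ r) = ½ → ½ = ½  [¬½ ∨ ½]
In Łukasiewicz Ł3: p ∨ p = ½ ∨ ½ = ½
(p ∨ p) ∧ p = ½ ∧ ½ = ½
p ∨ r = ½ ∨ False = ½
((p ∨ p) ∧ p) → (p ∨ r) = ½ → ½ = True
They differ because Strong Kleene logic and Łukasiewicz Ł3 treat ½ differently under implication.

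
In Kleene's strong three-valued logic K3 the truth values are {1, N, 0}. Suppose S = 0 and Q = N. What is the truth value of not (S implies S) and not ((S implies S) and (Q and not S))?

S implies S = 0 implies 0 = 1
not (S implies S) = not 1 = 0
S implies S = 0 implies 0 = 1
not S = not 0 = 1
Q and not S = N and 1 = N
(S implies S) and (Q and not S) = 1 and N = N
not ((S implies S) and (Q and not S)) = not N = N
not (S implies S) and not ((S implies S) and (Q and not S)) = 0 and N = 0

0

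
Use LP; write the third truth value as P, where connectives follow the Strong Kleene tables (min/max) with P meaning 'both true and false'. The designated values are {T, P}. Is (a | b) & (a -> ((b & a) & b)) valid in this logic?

No

Countermodel: a=T, b=F gives F, which is not designated.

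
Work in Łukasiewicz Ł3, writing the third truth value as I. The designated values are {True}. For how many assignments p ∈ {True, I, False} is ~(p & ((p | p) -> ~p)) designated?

p=True: True ✓
p=I: I ·
p=False: True ✓

2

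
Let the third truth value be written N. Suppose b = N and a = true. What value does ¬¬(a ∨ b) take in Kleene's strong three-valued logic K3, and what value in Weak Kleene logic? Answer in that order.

true; N

In Kleene's strong three-valued logic K3: a ∨ b = true ∨ N = true
¬(a ∨ b) = ¬true = false
¬¬(a ∨ b) = ¬false = true
In Weak Kleene logic: a ∨ b = true ∨ N = N
¬(a ∨ b) = ¬N = N
¬¬(a ∨ b) = ¬N = N
They differ because Kleene's strong three-valued logic K3 and Weak Kleene logic treat N differently under the binary connectives.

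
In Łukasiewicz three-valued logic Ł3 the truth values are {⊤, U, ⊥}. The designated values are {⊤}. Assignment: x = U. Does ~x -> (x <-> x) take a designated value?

~x = ~U = U
x <-> x = U <-> U = ⊤  [1 − |½−½|]
~x -> (x <-> x) = U -> ⊤ = ⊤
⊤ ∈ {⊤}.

Yes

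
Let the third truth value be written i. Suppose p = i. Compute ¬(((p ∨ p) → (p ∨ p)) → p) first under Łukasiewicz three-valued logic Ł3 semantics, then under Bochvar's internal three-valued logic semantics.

In Łukasiewicz three-valued logic Ł3: p ∨ p = i ∨ i = i
p ∨ p = i ∨ i = i
(p ∨ p) → (p ∨ p) = i → i = True  [min(1, 1−½+½)]
((p ∨ p) → (p ∨ p)) → p = True → i = i
¬(((p ∨ p) → (p ∨ p)) → p) = ¬i = i
In Bochvar's internal three-valued logic: p ∨ p = i ∨ i = i
p ∨ p = i ∨ i = i
(p ∨ p) → (p ∨ p) = i → i = i
((p ∨ p) → (p ∨ p)) → p = i → i = i
¬(((p ∨ p) → (p ∨ p)) → p) = ¬i = i

i; i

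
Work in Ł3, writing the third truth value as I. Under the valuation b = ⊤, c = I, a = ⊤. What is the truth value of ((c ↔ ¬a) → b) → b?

⊤

¬a = ¬⊤ = ⊥
c ↔ ¬a = I ↔ ⊥ = I
(c ↔ ¬a) → b = I → ⊤ = ⊤
((c ↔ ¬a) → b) → b = ⊤ → ⊤ = ⊤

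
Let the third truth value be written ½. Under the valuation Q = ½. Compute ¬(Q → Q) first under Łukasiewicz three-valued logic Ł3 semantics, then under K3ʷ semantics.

False; ½

In Łukasiewicz three-valued logic Ł3: Q → Q = ½ → ½ = True  [min(1, 1−½+½)]
¬(Q → Q) = ¬True = False
In K3ʷ: Q → Q = ½ → ½ = ½
¬(Q → Q) = ¬½ = ½
They differ because Łukasiewicz three-valued logic Ł3 and K3ʷ treat ½ differently under the binary connectives.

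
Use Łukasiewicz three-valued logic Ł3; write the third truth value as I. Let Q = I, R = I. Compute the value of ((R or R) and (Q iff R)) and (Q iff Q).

R or R = I or I = I
Q iff R = I iff I = ⊤  [1 − |½−½|]
(R or R) and (Q iff R) = I and ⊤ = I
Q iff Q = I iff I = ⊤
((R or R) and (Q iff R)) and (Q iff Q) = I and ⊤ = I

I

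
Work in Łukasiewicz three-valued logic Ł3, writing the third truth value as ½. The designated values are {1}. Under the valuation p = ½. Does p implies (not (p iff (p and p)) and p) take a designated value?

No

p and p = ½ and ½ = ½
p iff (p and p) = ½ iff ½ = 1
not (p iff (p and p)) = not 1 = 0
not (p iff (p and p)) and p = 0 and ½ = 0
p implies (not (p iff (p and p)) and p) = ½ implies 0 = ½
½ ∉ {1}.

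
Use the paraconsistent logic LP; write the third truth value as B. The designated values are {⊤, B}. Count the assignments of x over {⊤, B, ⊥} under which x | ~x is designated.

x=⊤: ⊤ ✓
x=B: B ✓
x=⊥: ⊤ ✓

3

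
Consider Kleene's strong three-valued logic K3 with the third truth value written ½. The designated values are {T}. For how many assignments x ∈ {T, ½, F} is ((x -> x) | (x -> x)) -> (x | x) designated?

1

x=T: T ✓
x=½: ½ ·
x=F: F ·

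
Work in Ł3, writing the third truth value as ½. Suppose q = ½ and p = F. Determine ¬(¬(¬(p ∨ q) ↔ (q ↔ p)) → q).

p ∨ q = F ∨ ½ = ½
¬(p ∨ q) = ¬½ = ½
q ↔ p = ½ ↔ F = ½
¬(p ∨ q) ↔ (q ↔ p) = ½ ↔ ½ = T
¬(¬(p ∨ q) ↔ (q ↔ p)) = ¬T = F
¬(¬(p ∨ q) ↔ (q ↔ p)) → q = F → ½ = T
¬(¬(¬(p ∨ q) ↔ (q ↔ p)) → q) = ¬T = F

F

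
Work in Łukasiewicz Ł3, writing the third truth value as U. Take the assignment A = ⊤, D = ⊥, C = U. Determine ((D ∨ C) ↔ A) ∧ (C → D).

D ∨ C = ⊥ ∨ U = U
(D ∨ C) ↔ A = U ↔ ⊤ = U
C → D = U → ⊥ = U
((D ∨ C) ↔ A) ∧ (C → D) = U ∧ U = U

U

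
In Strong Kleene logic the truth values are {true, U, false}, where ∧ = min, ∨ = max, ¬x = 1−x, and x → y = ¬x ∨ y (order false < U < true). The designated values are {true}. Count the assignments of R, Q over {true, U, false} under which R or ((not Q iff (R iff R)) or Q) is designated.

6

Of the 9 assignments, 6 give a value in {true}.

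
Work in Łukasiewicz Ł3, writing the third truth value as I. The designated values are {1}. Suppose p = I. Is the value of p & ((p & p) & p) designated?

No

p & p = I & I = I
(p & p) & p = I & I = I
p & ((p & p) & p) = I & I = I
I ∉ {1}.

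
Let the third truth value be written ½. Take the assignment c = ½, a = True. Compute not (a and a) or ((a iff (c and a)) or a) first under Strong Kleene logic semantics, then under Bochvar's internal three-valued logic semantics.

In Strong Kleene logic: a and a = True and True = True
not (a and a) = not True = False
c and a = ½ and True = ½
a iff (c and a) = True iff ½ = ½
(a iff (c and a)) or a = ½ or True = True
not (a and a) or ((a iff (c and a)) or a) = False or True = True
In Bochvar's internal three-valued logic: a and a = True and True = True
not (a and a) = not True = False
c and a = ½ and True = ½
a iff (c and a) = True iff ½ = ½
(a iff (c and a)) or a = ½ or True = ½
not (a and a) or ((a iff (c and a)) or a) = False or ½ = ½
They differ because Strong Kleene logic and Bochvar's internal three-valued logic treat ½ differently under the binary connectives.

True; ½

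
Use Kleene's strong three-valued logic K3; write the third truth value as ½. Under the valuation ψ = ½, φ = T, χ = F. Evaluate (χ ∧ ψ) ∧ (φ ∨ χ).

χ ∧ ψ = F ∧ ½ = F
φ ∨ χ = T ∨ F = T
(χ ∧ ψ) ∧ (φ ∨ χ) = F ∧ T = F

F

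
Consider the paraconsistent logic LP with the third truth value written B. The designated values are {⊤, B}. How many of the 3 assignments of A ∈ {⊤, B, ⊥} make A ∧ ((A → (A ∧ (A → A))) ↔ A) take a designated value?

A=⊤: ⊤ ✓
A=B: B ✓
A=⊥: ⊥ ·

2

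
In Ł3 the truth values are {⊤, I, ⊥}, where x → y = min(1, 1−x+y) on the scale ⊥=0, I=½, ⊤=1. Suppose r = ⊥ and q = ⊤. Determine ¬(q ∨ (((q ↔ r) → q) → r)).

⊥

q ↔ r = ⊤ ↔ ⊥ = ⊥
(q ↔ r) → q = ⊥ → ⊤ = ⊤
((q ↔ r) → q) → r = ⊤ → ⊥ = ⊥
q ∨ (((q ↔ r) → q) → r) = ⊤ ∨ ⊥ = ⊤
¬(q ∨ (((q ↔ r) → q) → r)) = ¬⊤ = ⊥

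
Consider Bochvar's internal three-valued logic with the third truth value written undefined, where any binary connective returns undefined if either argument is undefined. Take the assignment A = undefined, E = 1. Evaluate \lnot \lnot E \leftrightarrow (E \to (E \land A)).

undefined

\lnot E = \lnot 1 = 0
\lnot \lnot E = \lnot 0 = 1
E \land A = 1 \land undefined = undefined
E \to (E \land A) = 1 \to undefined = undefined
\lnot \lnot E \leftrightarrow (E \to (E \land A)) = 1 \leftrightarrow undefined = undefined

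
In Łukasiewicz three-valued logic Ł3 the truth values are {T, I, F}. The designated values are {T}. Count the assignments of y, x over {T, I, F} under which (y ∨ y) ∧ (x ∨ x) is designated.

Designated under: (y=T, x=T).

1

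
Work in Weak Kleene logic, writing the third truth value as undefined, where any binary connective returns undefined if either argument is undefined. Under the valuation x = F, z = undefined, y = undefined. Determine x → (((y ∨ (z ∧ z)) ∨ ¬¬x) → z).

z ∧ z = undefined ∧ undefined = undefined
y ∨ (z ∧ z) = undefined ∨ undefined = undefined
¬x = ¬F = T
¬¬x = ¬T = F
(y ∨ (z ∧ z)) ∨ ¬¬x = undefined ∨ F = undefined
((y ∨ (z ∧ z)) ∨ ¬¬x) → z = undefined → undefined = undefined
x → (((y ∨ (z ∧ z)) ∨ ¬¬x) → z) = F → undefined = undefined

undefined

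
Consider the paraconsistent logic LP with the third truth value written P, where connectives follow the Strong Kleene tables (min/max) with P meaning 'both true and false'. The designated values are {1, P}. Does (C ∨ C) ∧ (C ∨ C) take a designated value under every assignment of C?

Countermodel: C=0 gives 0, which is not designated.

No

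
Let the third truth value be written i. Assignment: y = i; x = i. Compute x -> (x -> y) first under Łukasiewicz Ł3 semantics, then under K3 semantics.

T; i

In Łukasiewicz Ł3: x -> y = i -> i = T  [min(1, 1−½+½)]
x -> (x -> y) = i -> T = T
In K3: x -> y = i -> i = i
x -> (x -> y) = i -> i = i
They differ because Łukasiewicz Ł3 and K3 treat i differently under implication.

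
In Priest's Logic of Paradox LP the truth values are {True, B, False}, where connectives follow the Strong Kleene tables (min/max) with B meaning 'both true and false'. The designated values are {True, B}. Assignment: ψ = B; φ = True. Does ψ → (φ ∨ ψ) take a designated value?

Yes

φ ∨ ψ = True ∨ B = True
ψ → (φ ∨ ψ) = B → True = True  [¬B ∨ True]
True ∈ {True, B}.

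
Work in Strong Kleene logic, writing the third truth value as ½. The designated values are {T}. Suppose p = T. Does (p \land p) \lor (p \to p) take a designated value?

Yes

p \land p = T \land T = T
p \to p = T \to T = T
(p \land p) \lor (p \to p) = T \lor T = T
T ∈ {T}.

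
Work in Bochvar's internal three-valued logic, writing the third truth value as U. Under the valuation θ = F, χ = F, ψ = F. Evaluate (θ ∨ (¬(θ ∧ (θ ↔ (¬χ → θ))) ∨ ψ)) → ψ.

¬χ = ¬F = T
¬χ → θ = T → F = F
θ ↔ (¬χ → θ) = F ↔ F = T
θ ∧ (θ ↔ (¬χ → θ)) = F ∧ T = F
¬(θ ∧ (θ ↔ (¬χ → θ))) = ¬F = T
¬(θ ∧ (θ ↔ (¬χ → θ))) ∨ ψ = T ∨ F = T
θ ∨ (¬(θ ∧ (θ ↔ (¬χ → θ))) ∨ ψ) = F ∨ T = T
(θ ∨ (¬(θ ∧ (θ ↔ (¬χ → θ))) ∨ ψ)) → ψ = T → F = F

F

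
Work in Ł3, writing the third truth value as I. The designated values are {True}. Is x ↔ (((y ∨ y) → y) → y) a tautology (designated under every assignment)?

No

Countermodel: x=True, y=I gives I, which is not designated.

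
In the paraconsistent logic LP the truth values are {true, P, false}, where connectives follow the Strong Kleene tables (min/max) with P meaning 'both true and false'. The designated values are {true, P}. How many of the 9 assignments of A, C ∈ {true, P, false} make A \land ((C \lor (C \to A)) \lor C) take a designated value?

6

Of the 9 assignments, 6 give a value in {true, P}.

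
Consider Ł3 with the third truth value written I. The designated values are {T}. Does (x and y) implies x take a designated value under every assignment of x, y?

Yes

Every assignment of x, y over {T, I, F} gives a value in {T}.
In particular, with x=I, y=I: (x and y) implies x = T.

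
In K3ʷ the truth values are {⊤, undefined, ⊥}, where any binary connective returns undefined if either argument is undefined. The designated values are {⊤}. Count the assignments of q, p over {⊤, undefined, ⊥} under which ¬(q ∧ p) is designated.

Designated under: (q=⊤, p=⊥); (q=⊥, p=⊤); (q=⊥, p=⊥).

3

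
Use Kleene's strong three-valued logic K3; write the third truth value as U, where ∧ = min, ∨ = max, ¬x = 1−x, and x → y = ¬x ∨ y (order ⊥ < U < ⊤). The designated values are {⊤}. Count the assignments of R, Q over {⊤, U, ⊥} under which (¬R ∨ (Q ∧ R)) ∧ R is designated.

1

Designated under: (R=⊤, Q=⊤).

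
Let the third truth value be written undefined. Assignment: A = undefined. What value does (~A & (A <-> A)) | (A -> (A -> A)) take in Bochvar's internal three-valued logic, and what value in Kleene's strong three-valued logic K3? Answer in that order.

In Bochvar's internal three-valued logic: ~A = ~undefined = undefined
A <-> A = undefined <-> undefined = undefined
~A & (A <-> A) = undefined & undefined = undefined
A -> A = undefined -> undefined = undefined
A -> (A -> A) = undefined -> undefined = undefined
(~A & (A <-> A)) | (A -> (A -> A)) = undefined | undefined = undefined
In Kleene's strong three-valued logic K3: ~A = ~undefined = undefined
A <-> A = undefined <-> undefined = undefined
~A & (A <-> A) = undefined & undefined = undefined
A -> A = undefined -> undefined = undefined  [~undefined | undefined]
A -> (A -> A) = undefined -> undefined = undefined
(~A & (A <-> A)) | (A -> (A -> A)) = undefined | undefined = undefined

undefined; undefined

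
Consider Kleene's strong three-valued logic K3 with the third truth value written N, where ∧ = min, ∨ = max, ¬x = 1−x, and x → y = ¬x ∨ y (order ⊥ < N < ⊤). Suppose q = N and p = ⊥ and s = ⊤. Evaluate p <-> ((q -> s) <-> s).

⊥

q -> s = N -> ⊤ = ⊤  [~N | ⊤]
(q -> s) <-> s = ⊤ <-> ⊤ = ⊤
p <-> ((q -> s) <-> s) = ⊥ <-> ⊤ = ⊥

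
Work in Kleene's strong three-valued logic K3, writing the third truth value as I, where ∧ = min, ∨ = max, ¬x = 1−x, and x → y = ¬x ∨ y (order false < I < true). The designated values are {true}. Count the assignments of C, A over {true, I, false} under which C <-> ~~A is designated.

2

Designated under: (C=true, A=true); (C=false, A=false).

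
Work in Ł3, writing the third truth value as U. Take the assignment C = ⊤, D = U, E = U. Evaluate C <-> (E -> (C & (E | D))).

⊤

E | D = U | U = U
C & (E | D) = ⊤ & U = U
E -> (C & (E | D)) = U -> U = ⊤  [min(1, 1−½+½)]
C <-> (E -> (C & (E | D))) = ⊤ <-> ⊤ = ⊤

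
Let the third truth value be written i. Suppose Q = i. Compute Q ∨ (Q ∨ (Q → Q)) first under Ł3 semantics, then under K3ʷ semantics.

true; i

In Ł3: Q → Q = i → i = true  [min(1, 1−½+½)]
Q ∨ (Q → Q) = i ∨ true = true
Q ∨ (Q ∨ (Q → Q)) = i ∨ true = true
In K3ʷ: Q → Q = i → i = i
Q ∨ (Q → Q) = i ∨ i = i
Q ∨ (Q ∨ (Q → Q)) = i ∨ i = i
They differ because Ł3 and K3ʷ treat i differently under the binary connectives.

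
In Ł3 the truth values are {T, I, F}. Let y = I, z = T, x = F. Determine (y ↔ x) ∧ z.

I

y ↔ x = I ↔ F = I  [1 − |½−0|]
(y ↔ x) ∧ z = I ∧ T = I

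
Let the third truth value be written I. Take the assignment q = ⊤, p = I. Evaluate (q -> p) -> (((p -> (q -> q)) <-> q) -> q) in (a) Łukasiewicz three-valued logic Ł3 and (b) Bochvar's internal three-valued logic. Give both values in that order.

⊤; I

In Łukasiewicz three-valued logic Ł3: q -> p = ⊤ -> I = I  [min(1, 1−1+½)]
q -> q = ⊤ -> ⊤ = ⊤
p -> (q -> q) = I -> ⊤ = ⊤
(p -> (q -> q)) <-> q = ⊤ <-> ⊤ = ⊤
((p -> (q -> q)) <-> q) -> q = ⊤ -> ⊤ = ⊤
(q -> p) -> (((p -> (q -> q)) <-> q) -> q) = I -> ⊤ = ⊤
In Bochvar's internal three-valued logic: q -> p = ⊤ -> I = I
q -> q = ⊤ -> ⊤ = ⊤
p -> (q -> q) = I -> ⊤ = I
(p -> (q -> q)) <-> q = I <-> ⊤ = I
((p -> (q -> q)) <-> q) -> q = I -> ⊤ = I
(q -> p) -> (((p -> (q -> q)) <-> q) -> q) = I -> I = I
They differ because Łukasiewicz three-valued logic Ł3 and Bochvar's internal three-valued logic treat I differently under the binary connectives.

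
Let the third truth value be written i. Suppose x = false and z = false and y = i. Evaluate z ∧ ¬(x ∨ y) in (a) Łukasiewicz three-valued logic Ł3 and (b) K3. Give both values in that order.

In Łukasiewicz three-valued logic Ł3: x ∨ y = false ∨ i = i
¬(x ∨ y) = ¬i = i
z ∧ ¬(x ∨ y) = false ∧ i = false
In K3: x ∨ y = false ∨ i = i
¬(x ∨ y) = ¬i = i
z ∧ ¬(x ∨ y) = false ∧ i = false

false; false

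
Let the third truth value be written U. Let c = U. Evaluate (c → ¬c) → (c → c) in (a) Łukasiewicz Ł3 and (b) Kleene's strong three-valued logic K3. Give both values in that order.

True; U

In Łukasiewicz Ł3: ¬c = ¬U = U
c → ¬c = U → U = True  [min(1, 1−½+½)]
c → c = U → U = True
(c → ¬c) → (c → c) = True → True = True
In Kleene's strong three-valued logic K3: ¬c = ¬U = U
c → ¬c = U → U = U
c → c = U → U = U
(c → ¬c) → (c → c) = U → U = U
They differ because Łukasiewicz Ł3 and Kleene's strong three-valued logic K3 treat U differently under implication.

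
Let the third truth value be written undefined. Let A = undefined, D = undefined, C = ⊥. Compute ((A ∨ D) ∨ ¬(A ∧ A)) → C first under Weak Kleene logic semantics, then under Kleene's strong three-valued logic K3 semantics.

undefined; undefined

In Weak Kleene logic: A ∨ D = undefined ∨ undefined = undefined
A ∧ A = undefined ∧ undefined = undefined
¬(A ∧ A) = ¬undefined = undefined
(A ∨ D) ∨ ¬(A ∧ A) = undefined ∨ undefined = undefined
((A ∨ D) ∨ ¬(A ∧ A)) → C = undefined → ⊥ = undefined
In Kleene's strong three-valued logic K3: A ∨ D = undefined ∨ undefined = undefined
A ∧ A = undefined ∧ undefined = undefined
¬(A ∧ A) = ¬undefined = undefined
(A ∨ D) ∨ ¬(A ∧ A) = undefined ∨ undefined = undefined
((A ∨ D) ∨ ¬(A ∧ A)) → C = undefined → ⊥ = undefined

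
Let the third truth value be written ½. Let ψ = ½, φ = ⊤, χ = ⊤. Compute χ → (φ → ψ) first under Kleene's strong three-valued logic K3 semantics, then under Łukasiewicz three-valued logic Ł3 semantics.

In Kleene's strong three-valued logic K3: φ → ψ = ⊤ → ½ = ½  [¬⊤ ∨ ½]
χ → (φ → ψ) = ⊤ → ½ = ½
In Łukasiewicz three-valued logic Ł3: φ → ψ = ⊤ → ½ = ½  [min(1, 1−1+½)]
χ → (φ → ψ) = ⊤ → ½ = ½

½; ½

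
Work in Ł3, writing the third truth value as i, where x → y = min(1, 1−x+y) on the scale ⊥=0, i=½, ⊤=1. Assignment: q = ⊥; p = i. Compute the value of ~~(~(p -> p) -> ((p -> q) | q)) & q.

p -> p = i -> i = ⊤  [min(1, 1−½+½)]
~(p -> p) = ~⊤ = ⊥
p -> q = i -> ⊥ = i
(p -> q) | q = i | ⊥ = i
~(p -> p) -> ((p -> q) | q) = ⊥ -> i = ⊤
~(~(p -> p) -> ((p -> q) | q)) = ~⊤ = ⊥
~~(~(p -> p) -> ((p -> q) | q)) = ~⊥ = ⊤
~~(~(p -> p) -> ((p -> q) | q)) & q = ⊤ & ⊥ = ⊥

⊥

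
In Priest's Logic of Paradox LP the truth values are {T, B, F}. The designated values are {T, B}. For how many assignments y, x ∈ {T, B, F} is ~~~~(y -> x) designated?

8

Of the 9 assignments, 8 give a value in {T, B}.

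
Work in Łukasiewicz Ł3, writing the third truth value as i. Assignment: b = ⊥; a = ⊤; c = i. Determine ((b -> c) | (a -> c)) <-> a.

b -> c = ⊥ -> i = ⊤  [min(1, 1−0+½)]
a -> c = ⊤ -> i = i
(b -> c) | (a -> c) = ⊤ | i = ⊤
((b -> c) | (a -> c)) <-> a = ⊤ <-> ⊤ = ⊤

⊤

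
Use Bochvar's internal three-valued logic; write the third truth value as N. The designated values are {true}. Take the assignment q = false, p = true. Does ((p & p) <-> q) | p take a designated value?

Yes

p & p = true & true = true
(p & p) <-> q = true <-> false = false
((p & p) <-> q) | p = false | true = true
true ∈ {true}.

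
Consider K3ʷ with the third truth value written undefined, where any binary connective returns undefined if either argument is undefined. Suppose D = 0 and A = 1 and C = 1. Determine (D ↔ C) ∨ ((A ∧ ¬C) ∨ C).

1

D ↔ C = 0 ↔ 1 = 0
¬C = ¬1 = 0
A ∧ ¬C = 1 ∧ 0 = 0
(A ∧ ¬C) ∨ C = 0 ∨ 1 = 1
(D ↔ C) ∨ ((A ∧ ¬C) ∨ C) = 0 ∨ 1 = 1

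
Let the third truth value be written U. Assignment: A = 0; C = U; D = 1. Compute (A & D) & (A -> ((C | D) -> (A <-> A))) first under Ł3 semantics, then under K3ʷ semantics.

0; U

In Ł3: A & D = 0 & 1 = 0
C | D = U | 1 = 1
A <-> A = 0 <-> 0 = 1
(C | D) -> (A <-> A) = 1 -> 1 = 1
A -> ((C | D) -> (A <-> A)) = 0 -> 1 = 1
(A & D) & (A -> ((C | D) -> (A <-> A))) = 0 & 1 = 0
In K3ʷ: A & D = 0 & 1 = 0
C | D = U | 1 = U
A <-> A = 0 <-> 0 = 1
(C | D) -> (A <-> A) = U -> 1 = U
A -> ((C | D) -> (A <-> A)) = 0 -> U = U
(A & D) & (A -> ((C | D) -> (A <-> A))) = 0 & U = U
They differ because Ł3 and K3ʷ treat U differently under the binary connectives.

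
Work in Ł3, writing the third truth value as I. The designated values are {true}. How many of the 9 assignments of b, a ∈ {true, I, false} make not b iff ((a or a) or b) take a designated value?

Designated under: (b=I, a=I); (b=I, a=false); (b=false, a=true).

3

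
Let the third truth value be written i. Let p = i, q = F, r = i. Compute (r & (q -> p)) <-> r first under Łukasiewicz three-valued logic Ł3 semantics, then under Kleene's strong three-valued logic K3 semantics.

In Łukasiewicz three-valued logic Ł3: q -> p = F -> i = T  [min(1, 1−0+½)]
r & (q -> p) = i & T = i
(r & (q -> p)) <-> r = i <-> i = T
In Kleene's strong three-valued logic K3: q -> p = F -> i = T  [~F | i]
r & (q -> p) = i & T = i
(r & (q -> p)) <-> r = i <-> i = i
They differ because Łukasiewicz three-valued logic Ł3 and Kleene's strong three-valued logic K3 treat i differently under implication.

T; i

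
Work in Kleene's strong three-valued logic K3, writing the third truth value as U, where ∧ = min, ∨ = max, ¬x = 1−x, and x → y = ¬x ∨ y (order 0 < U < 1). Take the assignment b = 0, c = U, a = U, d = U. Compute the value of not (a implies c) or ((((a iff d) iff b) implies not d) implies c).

U

a implies c = U implies U = U  [not U or U]
not (a implies c) = not U = U
a iff d = U iff U = U
(a iff d) iff b = U iff 0 = U
not d = not U = U
((a iff d) iff b) implies not d = U implies U = U
(((a iff d) iff b) implies not d) implies c = U implies U = U
not (a implies c) or ((((a iff d) iff b) implies not d) implies c) = U or U = U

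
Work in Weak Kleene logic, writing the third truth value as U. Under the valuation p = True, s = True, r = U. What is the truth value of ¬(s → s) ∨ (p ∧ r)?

s → s = True → True = True
¬(s → s) = ¬True = False
p ∧ r = True ∧ U = U
¬(s → s) ∨ (p ∧ r) = False ∨ U = U

U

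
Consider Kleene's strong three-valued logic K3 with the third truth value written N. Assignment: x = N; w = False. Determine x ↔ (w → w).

w → w = False → False = True
x ↔ (w → w) = N ↔ True = N

N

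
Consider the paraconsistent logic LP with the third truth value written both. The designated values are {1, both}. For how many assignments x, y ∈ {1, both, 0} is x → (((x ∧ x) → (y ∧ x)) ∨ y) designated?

8

Of the 9 assignments, 8 give a value in {1, both}.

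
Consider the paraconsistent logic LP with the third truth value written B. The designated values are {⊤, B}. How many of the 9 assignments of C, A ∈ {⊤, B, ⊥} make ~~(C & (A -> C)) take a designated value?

Of the 9 assignments, 6 give a value in {⊤, B}.

6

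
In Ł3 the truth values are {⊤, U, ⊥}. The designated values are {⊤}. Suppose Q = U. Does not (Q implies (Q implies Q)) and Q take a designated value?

No

Q implies Q = U implies U = ⊤  [min(1, 1−½+½)]
Q implies (Q implies Q) = U implies ⊤ = ⊤
not (Q implies (Q implies Q)) = not ⊤ = ⊥
not (Q implies (Q implies Q)) and Q = ⊥ and U = ⊥
⊥ ∉ {⊤}.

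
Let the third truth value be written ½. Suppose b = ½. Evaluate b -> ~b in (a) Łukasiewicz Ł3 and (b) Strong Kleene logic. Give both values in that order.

true; ½

In Łukasiewicz Ł3: ~b = ~½ = ½
b -> ~b = ½ -> ½ = true  [min(1, 1−½+½)]
In Strong Kleene logic: ~b = ~½ = ½
b -> ~b = ½ -> ½ = ½
They differ because Łukasiewicz Ł3 and Strong Kleene logic treat ½ differently under implication.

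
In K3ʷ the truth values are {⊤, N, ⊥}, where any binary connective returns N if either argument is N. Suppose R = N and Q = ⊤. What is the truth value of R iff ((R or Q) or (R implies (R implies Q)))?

N

R or Q = N or ⊤ = N
R implies Q = N implies ⊤ = N  [any arg is the third value ⇒ result is the third value]
R implies (R implies Q) = N implies N = N
(R or Q) or (R implies (R implies Q)) = N or N = N
R iff ((R or Q) or (R implies (R implies Q))) = N iff N = N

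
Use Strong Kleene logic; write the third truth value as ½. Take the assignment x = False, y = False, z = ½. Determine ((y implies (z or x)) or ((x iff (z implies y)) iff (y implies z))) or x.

z or x = ½ or False = ½
y implies (z or x) = False implies ½ = True  [not False or ½]
z implies y = ½ implies False = ½
x iff (z implies y) = False iff ½ = ½
y implies z = False implies ½ = True
(x iff (z implies y)) iff (y implies z) = ½ iff True = ½
(y implies (z or x)) or ((x iff (z implies y)) iff (y implies z)) = True or ½ = True
((y implies (z or x)) or ((x iff (z implies y)) iff (y implies z))) or x = True or False = True

True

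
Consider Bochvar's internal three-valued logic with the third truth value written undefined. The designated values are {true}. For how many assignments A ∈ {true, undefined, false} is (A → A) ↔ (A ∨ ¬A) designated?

A=true: true ✓
A=undefined: undefined ·
A=false: true ✓

2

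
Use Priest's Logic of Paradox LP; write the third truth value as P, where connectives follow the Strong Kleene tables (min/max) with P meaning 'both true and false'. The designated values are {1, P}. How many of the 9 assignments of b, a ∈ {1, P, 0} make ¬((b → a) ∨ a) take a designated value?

4

Designated under: (b=1, a=P); (b=1, a=0); (b=P, a=P); (b=P, a=0).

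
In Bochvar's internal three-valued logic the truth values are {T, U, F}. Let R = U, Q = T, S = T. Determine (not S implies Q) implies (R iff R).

U

not S = not T = F
not S implies Q = F implies T = T
R iff R = U iff U = U
(not S implies Q) implies (R iff R) = T implies U = U  [any arg is the third value ⇒ result is the third value]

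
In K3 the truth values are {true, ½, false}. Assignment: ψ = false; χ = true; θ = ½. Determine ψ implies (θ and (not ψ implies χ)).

true

not ψ = not false = true
not ψ implies χ = true implies true = true
θ and (not ψ implies χ) = ½ and true = ½
ψ implies (θ and (not ψ implies χ)) = false implies ½ = true  [not false or ½]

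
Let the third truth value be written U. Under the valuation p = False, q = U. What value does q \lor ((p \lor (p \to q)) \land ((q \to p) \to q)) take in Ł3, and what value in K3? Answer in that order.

In Ł3: p \to q = False \to U = True  [min(1, 1−0+½)]
p \lor (p \to q) = False \lor True = True
q \to p = U \to False = U
(q \to p) \to q = U \to U = True
(p \lor (p \to q)) \land ((q \to p) \to q) = True \land True = True
q \lor ((p \lor (p \to q)) \land ((q \to p) \to q)) = U \lor True = True
In K3: p \to q = False \to U = True  [\lnot False \lor U]
p \lor (p \to q) = False \lor True = True
q \to p = U \to False = U
(q \to p) \to q = U \to U = U
(p \lor (p \to q)) \land ((q \to p) \to q) = True \land U = U
q \lor ((p \lor (p \to q)) \land ((q \to p) \to q)) = U \lor U = U
They differ because Ł3 and K3 treat U differently under implication.

True; U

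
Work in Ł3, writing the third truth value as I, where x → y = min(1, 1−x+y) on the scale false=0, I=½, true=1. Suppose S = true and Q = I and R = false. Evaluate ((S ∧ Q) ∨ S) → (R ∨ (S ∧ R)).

S ∧ Q = true ∧ I = I
(S ∧ Q) ∨ S = I ∨ true = true
S ∧ R = true ∧ false = false
R ∨ (S ∧ R) = false ∨ false = false
((S ∧ Q) ∨ S) → (R ∨ (S ∧ R)) = true → false = false

false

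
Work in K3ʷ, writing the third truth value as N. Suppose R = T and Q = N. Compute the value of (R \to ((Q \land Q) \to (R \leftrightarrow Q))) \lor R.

N

Q \land Q = N \land N = N
R \leftrightarrow Q = T \leftrightarrow N = N
(Q \land Q) \to (R \leftrightarrow Q) = N \to N = N  [any arg is the third value ⇒ result is the third value]
R \to ((Q \land Q) \to (R \leftrightarrow Q)) = T \to N = N
(R \to ((Q \land Q) \to (R \leftrightarrow Q))) \lor R = N \lor T = N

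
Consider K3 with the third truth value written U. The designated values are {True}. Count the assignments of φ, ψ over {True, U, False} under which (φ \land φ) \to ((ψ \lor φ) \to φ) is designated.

Of the 9 assignments, 6 give a value in {True}.

6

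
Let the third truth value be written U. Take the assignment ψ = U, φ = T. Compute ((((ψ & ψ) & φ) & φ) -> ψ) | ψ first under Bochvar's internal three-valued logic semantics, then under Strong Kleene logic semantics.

U; U

In Bochvar's internal three-valued logic: ψ & ψ = U & U = U
(ψ & ψ) & φ = U & T = U
((ψ & ψ) & φ) & φ = U & T = U
(((ψ & ψ) & φ) & φ) -> ψ = U -> U = U  [any arg is the third value ⇒ result is the third value]
((((ψ & ψ) & φ) & φ) -> ψ) | ψ = U | U = U
In Strong Kleene logic: ψ & ψ = U & U = U
(ψ & ψ) & φ = U & T = U
((ψ & ψ) & φ) & φ = U & T = U
(((ψ & ψ) & φ) & φ) -> ψ = U -> U = U  [~U | U]
((((ψ & ψ) & φ) & φ) -> ψ) | ψ = U | U = U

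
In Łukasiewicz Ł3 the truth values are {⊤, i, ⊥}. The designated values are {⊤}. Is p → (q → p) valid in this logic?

Every assignment of p, q over {⊤, i, ⊥} gives a value in {⊤}.
In particular, with p=i, q=i: p → (q → p) = ⊤.

Yes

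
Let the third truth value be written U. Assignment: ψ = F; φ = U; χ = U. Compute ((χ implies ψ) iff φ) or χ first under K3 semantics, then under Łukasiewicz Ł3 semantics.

U; T

In K3: χ implies ψ = U implies F = U  [not U or F]
(χ implies ψ) iff φ = U iff U = U
((χ implies ψ) iff φ) or χ = U or U = U
In Łukasiewicz Ł3: χ implies ψ = U implies F = U  [min(1, 1−½+0)]
(χ implies ψ) iff φ = U iff U = T
((χ implies ψ) iff φ) or χ = T or U = T
They differ because K3 and Łukasiewicz Ł3 treat U differently under implication.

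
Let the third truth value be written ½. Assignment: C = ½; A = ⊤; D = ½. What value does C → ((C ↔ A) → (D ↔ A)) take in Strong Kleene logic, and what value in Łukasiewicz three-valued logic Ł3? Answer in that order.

In Strong Kleene logic: C ↔ A = ½ ↔ ⊤ = ½
D ↔ A = ½ ↔ ⊤ = ½
(C ↔ A) → (D ↔ A) = ½ → ½ = ½  [¬½ ∨ ½]
C → ((C ↔ A) → (D ↔ A)) = ½ → ½ = ½
In Łukasiewicz three-valued logic Ł3: C ↔ A = ½ ↔ ⊤ = ½  [1 − |½−1|]
D ↔ A = ½ ↔ ⊤ = ½
(C ↔ A) → (D ↔ A) = ½ → ½ = ⊤
C → ((C ↔ A) → (D ↔ A)) = ½ → ⊤ = ⊤
They differ because Strong Kleene logic and Łukasiewicz three-valued logic Ł3 treat ½ differently under implication.

½; ⊤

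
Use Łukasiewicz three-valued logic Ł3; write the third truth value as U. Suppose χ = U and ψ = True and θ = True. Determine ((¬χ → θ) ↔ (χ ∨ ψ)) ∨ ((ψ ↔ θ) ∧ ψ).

¬χ = ¬U = U
¬χ → θ = U → True = True
χ ∨ ψ = U ∨ True = True
(¬χ → θ) ↔ (χ ∨ ψ) = True ↔ True = True
ψ ↔ θ = True ↔ True = True
(ψ ↔ θ) ∧ ψ = True ∧ True = True
((¬χ → θ) ↔ (χ ∨ ψ)) ∨ ((ψ ↔ θ) ∧ ψ) = True ∨ True = True

True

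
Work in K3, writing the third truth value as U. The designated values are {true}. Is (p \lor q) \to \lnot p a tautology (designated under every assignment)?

No

Countermodel: p=true, q=true gives false, which is not designated.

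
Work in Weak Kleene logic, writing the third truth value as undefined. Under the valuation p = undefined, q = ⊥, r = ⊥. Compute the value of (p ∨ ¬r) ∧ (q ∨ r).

¬r = ¬⊥ = ⊤
p ∨ ¬r = undefined ∨ ⊤ = undefined
q ∨ r = ⊥ ∨ ⊥ = ⊥
(p ∨ ¬r) ∧ (q ∨ r) = undefined ∧ ⊥ = undefined

undefined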